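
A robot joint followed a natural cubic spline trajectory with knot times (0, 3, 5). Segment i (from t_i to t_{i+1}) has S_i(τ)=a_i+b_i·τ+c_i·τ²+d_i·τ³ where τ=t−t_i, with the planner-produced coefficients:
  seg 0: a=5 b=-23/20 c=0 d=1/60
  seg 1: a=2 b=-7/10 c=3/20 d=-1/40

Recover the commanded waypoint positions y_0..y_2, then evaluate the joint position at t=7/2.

y_0=5 y_1=2 y_2=1
S(7/2) = 539/320

y_0 = S_0(0) = a_0 = 5
y_1 = S_1(0) = a_1 = 2
y_2 = S_1(2) = 1
t_q=7/2 is in segment 1 (τ=1/2); S_1(τ)=539/320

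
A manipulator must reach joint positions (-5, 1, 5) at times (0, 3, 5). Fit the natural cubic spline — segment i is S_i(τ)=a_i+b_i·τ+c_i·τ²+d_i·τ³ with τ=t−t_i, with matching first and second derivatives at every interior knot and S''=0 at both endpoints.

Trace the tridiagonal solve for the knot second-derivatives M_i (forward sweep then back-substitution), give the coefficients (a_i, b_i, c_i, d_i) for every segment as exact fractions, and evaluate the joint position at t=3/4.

Δ: Δ0=2, Δ1=2
row 1: diag=10, rhs=0; c'=1/5, d'=0
back: M1=0
M: M0=0, M1=0, M2=0
seg 0: a=-5, c=M0/2=0, d=(M1−M0)/(6·3)=0, b=Δ0−h0·(2M0+M1)/6=2
seg 1: a=1, c=M1/2=0, d=(M2−M1)/(6·2)=0, b=Δ1−h1·(2M1+M2)/6=2
t_q=3/4 → seg 0, τ=3/4; S=-5+2·τ+0·τ²+0·τ³=-7/2

  seg 0: a=-5 b=2 c=0 d=0
  seg 1: a=1 b=2 c=0 d=0
S(3/4) = -7/2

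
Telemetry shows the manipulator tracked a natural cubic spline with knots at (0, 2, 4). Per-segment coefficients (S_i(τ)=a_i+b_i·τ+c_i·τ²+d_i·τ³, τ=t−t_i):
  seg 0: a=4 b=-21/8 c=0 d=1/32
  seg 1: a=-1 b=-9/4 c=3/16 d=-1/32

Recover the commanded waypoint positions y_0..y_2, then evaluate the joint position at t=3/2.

y_0=4 y_1=-1 y_2=-5
S(3/2) = 43/256

y_0 = S_0(0) = a_0 = 4
y_1 = S_1(0) = a_1 = -1
y_2 = S_1(2) = -5
t_q=3/2 is in segment 0 (τ=3/2); S_0(τ)=43/256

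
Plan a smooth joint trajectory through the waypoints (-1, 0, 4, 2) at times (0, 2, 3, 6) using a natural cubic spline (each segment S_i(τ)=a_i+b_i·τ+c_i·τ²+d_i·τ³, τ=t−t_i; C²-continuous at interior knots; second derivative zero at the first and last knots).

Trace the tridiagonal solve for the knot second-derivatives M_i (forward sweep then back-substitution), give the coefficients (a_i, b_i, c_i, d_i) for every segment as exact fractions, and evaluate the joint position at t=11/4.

Δ: Δ0=1/2, Δ1=4, Δ2=-2/3
row 1: diag=6, rhs=21; c'=1/6, d'=7/2
row 2: denom=8−1·1/6=47/6; d'=(-28−1·7/2)/(47/6)=-189/47
back: M2=-189/47
back: M1=7/2−1/6·-189/47=196/47
M: M0=0, M1=196/47, M2=-189/47, M3=0
seg 0: a=-1, c=M0/2=0, d=(M1−M0)/(6·2)=49/141, b=Δ0−h0·(2M0+M1)/6=-251/282
seg 1: a=0, c=M1/2=98/47, d=(M2−M1)/(6·1)=-385/282, b=Δ1−h1·(2M1+M2)/6=925/282
seg 2: a=4, c=M2/2=-189/94, d=(M3−M2)/(6·3)=21/94, b=Δ2−h2·(2M2+M3)/6=473/141
t_q=11/4 → seg 1, τ=3/4; S=0+925/282·τ+98/47·τ²+-385/282·τ³=18391/6016

  seg 0: a=-1 b=-251/282 c=0 d=49/141
  seg 1: a=0 b=925/282 c=98/47 d=-385/282
  seg 2: a=4 b=473/141 c=-189/94 d=21/94
S(11/4) = 18391/6016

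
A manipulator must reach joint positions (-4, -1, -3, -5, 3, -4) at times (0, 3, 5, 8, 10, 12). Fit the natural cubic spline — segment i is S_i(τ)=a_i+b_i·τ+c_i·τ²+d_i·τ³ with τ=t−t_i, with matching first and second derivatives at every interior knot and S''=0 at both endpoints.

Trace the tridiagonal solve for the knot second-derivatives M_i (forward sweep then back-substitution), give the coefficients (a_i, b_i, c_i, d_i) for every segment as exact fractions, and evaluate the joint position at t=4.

  seg 0: a=-4 b=4957/3288 c=0 d=-1669/29592
  seg 1: a=-1 b=-25/1644 c=-1669/3288 d=25/3288
  seg 2: a=-3 b=-1071/548 c=-1519/3288 d=8791/29592
  seg 3: a=-5 b=3611/1096 c=303/137 d=-4075/4384
  seg 4: a=3 b=541/548 c=-7377/2192 d=2459/4384
S(4) = -2491/1644

Δ: Δ0=1, Δ1=-1, Δ2=-2/3, Δ3=4, Δ4=-7/2
row 1: diag=10, rhs=-12; c'=1/5, d'=-6/5
row 2: denom=10−2·1/5=48/5; d'=(2−2·-6/5)/(48/5)=11/24
row 3: denom=10−3·5/16=145/16; d'=(28−3·11/24)/(145/16)=426/145
row 4: denom=8−2·32/145=1096/145; d'=(-45−2·426/145)/(1096/145)=-7377/1096
back: M4=-7377/1096
back: M3=426/145−32/145·-7377/1096=606/137
back: M2=11/24−5/16·606/137=-1519/1644
back: M1=-6/5−1/5·-1519/1644=-1669/1644
M: M0=0, M1=-1669/1644, M2=-1519/1644, M3=606/137, M4=-7377/1096, M5=0
seg 0: a=-4, c=M0/2=0, d=(M1−M0)/(6·3)=-1669/29592, b=Δ0−h0·(2M0+M1)/6=4957/3288
seg 1: a=-1, c=M1/2=-1669/3288, d=(M2−M1)/(6·2)=25/3288, b=Δ1−h1·(2M1+M2)/6=-25/1644
seg 2: a=-3, c=M2/2=-1519/3288, d=(M3−M2)/(6·3)=8791/29592, b=Δ2−h2·(2M2+M3)/6=-1071/548
seg 3: a=-5, c=M3/2=303/137, d=(M4−M3)/(6·2)=-4075/4384, b=Δ3−h3·(2M3+M4)/6=3611/1096
seg 4: a=3, c=M4/2=-7377/2192, d=(M5−M4)/(6·2)=2459/4384, b=Δ4−h4·(2M4+M5)/6=541/548
t_q=4 → seg 1, τ=1; S=-1+-25/1644·τ+-1669/3288·τ²+25/3288·τ³=-2491/1644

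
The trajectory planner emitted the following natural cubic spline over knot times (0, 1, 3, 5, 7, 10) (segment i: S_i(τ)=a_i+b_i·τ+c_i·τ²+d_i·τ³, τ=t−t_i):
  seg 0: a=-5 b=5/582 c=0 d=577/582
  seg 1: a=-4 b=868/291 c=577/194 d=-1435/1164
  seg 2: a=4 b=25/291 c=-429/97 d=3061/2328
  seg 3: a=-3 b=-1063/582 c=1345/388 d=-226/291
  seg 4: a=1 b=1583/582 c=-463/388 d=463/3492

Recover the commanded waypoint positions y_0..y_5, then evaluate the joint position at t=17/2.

y_0=-5 y_1=-4 y_2=4 y_3=-3 y_4=1 y_5=2
S(17/2) = 8823/3104

y_0 = S_0(0) = a_0 = -5
y_1 = S_1(0) = a_1 = -4
y_2 = S_2(0) = a_2 = 4
y_3 = S_3(0) = a_3 = -3
y_4 = S_4(0) = a_4 = 1
y_5 = S_4(3) = 2
t_q=17/2 is in segment 4 (τ=3/2); S_4(τ)=8823/3104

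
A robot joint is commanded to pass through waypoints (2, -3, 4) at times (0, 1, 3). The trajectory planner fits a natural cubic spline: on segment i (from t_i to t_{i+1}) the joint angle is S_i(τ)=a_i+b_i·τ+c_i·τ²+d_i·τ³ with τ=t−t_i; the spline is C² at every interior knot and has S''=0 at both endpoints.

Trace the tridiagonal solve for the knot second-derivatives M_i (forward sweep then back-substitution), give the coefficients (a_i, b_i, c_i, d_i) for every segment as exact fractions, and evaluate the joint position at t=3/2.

Δ: Δ0=-5, Δ1=7/2
row 1: diag=6, rhs=51; c'=1/3, d'=17/2
back: M1=17/2
M: M0=0, M1=17/2, M2=0
seg 0: a=2, c=M0/2=0, d=(M1−M0)/(6·1)=17/12, b=Δ0−h0·(2M0+M1)/6=-77/12
seg 1: a=-3, c=M1/2=17/4, d=(M2−M1)/(6·2)=-17/24, b=Δ1−h1·(2M1+M2)/6=-13/6
t_q=3/2 → seg 1, τ=1/2; S=-3+-13/6·τ+17/4·τ²+-17/24·τ³=-199/64

  seg 0: a=2 b=-77/12 c=0 d=17/12
  seg 1: a=-3 b=-13/6 c=17/4 d=-17/24
S(3/2) = -199/64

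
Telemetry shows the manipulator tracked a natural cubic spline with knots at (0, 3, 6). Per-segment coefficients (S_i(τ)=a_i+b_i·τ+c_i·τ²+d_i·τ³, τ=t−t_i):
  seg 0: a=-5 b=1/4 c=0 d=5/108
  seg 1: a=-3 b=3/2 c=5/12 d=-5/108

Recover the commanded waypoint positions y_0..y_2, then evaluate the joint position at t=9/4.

y_0 = S_0(0) = a_0 = -5
y_1 = S_1(0) = a_1 = -3
y_2 = S_1(3) = 4
t_q=9/4 is in segment 0 (τ=9/4); S_0(τ)=-1001/256

y_0=-5 y_1=-3 y_2=4
S(9/4) = -1001/256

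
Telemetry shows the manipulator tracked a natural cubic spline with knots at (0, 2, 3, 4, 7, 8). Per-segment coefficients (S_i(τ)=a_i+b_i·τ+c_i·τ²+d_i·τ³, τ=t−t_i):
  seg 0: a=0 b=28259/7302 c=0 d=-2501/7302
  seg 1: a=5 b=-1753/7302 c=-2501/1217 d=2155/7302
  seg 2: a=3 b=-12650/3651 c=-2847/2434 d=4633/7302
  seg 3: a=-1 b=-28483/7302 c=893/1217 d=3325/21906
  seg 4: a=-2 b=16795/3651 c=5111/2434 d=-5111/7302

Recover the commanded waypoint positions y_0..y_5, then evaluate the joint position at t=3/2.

y_0 = S_0(0) = a_0 = 0
y_1 = S_1(0) = a_1 = 5
y_2 = S_2(0) = a_2 = 3
y_3 = S_3(0) = a_3 = -1
y_4 = S_4(0) = a_4 = -2
y_5 = S_4(1) = 4
t_q=3/2 is in segment 0 (τ=3/2); S_0(τ)=90527/19472

y_0=0 y_1=5 y_2=3 y_3=-1 y_4=-2 y_5=4
S(3/2) = 90527/19472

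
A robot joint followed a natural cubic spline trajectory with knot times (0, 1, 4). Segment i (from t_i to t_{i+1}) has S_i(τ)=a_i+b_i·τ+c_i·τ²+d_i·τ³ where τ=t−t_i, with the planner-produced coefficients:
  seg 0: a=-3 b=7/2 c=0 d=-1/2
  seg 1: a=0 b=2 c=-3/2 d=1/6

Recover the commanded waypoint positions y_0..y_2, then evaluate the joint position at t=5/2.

y_0=-3 y_1=0 y_2=-3
S(5/2) = 3/16

y_0 = S_0(0) = a_0 = -3
y_1 = S_1(0) = a_1 = 0
y_2 = S_1(3) = -3
t_q=5/2 is in segment 1 (τ=3/2); S_1(τ)=3/16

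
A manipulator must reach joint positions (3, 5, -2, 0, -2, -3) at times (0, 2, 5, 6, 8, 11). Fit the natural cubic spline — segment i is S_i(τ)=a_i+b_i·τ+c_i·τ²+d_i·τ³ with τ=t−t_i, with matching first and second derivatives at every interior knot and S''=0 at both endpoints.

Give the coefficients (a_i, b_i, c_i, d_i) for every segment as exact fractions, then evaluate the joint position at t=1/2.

Δ: Δ0=1, Δ1=-7/3, Δ2=2, Δ3=-1, Δ4=-1/3
row 1: diag=10, rhs=-20; c'=3/10, d'=-2
row 2: denom=8−3·3/10=71/10; d'=(26−3·-2)/(71/10)=320/71
row 3: denom=6−1·10/71=416/71; d'=(-18−1·320/71)/(416/71)=-799/208
row 4: denom=10−2·71/208=969/104; d'=(4−2·-799/208)/(969/104)=405/323
back: M4=405/323
back: M3=-799/208−71/208·405/323=-1379/323
back: M2=320/71−10/71·-1379/323=1650/323
back: M1=-2−3/10·1650/323=-1141/323
M: M0=0, M1=-1141/323, M2=1650/323, M3=-1379/323, M4=405/323, M5=0
seg 0: a=3, c=M0/2=0, d=(M1−M0)/(6·2)=-1141/3876, b=Δ0−h0·(2M0+M1)/6=2110/969
seg 1: a=5, c=M1/2=-1141/646, d=(M2−M1)/(6·3)=2791/5814, b=Δ1−h1·(2M1+M2)/6=-1313/969
seg 2: a=-2, c=M2/2=825/323, d=(M3−M2)/(6·1)=-3029/1938, b=Δ2−h2·(2M2+M3)/6=115/114
seg 3: a=0, c=M3/2=-1379/646, d=(M4−M3)/(6·2)=446/969, b=Δ3−h3·(2M3+M4)/6=1384/969
seg 4: a=-2, c=M4/2=405/646, d=(M5−M4)/(6·3)=-45/646, b=Δ4−h4·(2M4+M5)/6=-1538/969
t_q=1/2 → seg 0, τ=1/2; S=3+2110/969·τ+0·τ²+-1141/3876·τ³=41881/10336

  seg 0: a=3 b=2110/969 c=0 d=-1141/3876
  seg 1: a=5 b=-1313/969 c=-1141/646 d=2791/5814
  seg 2: a=-2 b=115/114 c=825/323 d=-3029/1938
  seg 3: a=0 b=1384/969 c=-1379/646 d=446/969
  seg 4: a=-2 b=-1538/969 c=405/646 d=-45/646
S(1/2) = 41881/10336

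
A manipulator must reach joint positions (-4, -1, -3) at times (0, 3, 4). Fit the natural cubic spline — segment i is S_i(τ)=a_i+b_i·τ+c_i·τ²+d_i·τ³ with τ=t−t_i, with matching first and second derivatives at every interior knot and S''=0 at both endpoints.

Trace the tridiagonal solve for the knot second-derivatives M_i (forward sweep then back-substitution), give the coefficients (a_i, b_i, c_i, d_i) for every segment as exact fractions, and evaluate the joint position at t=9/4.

Δ: Δ0=1, Δ1=-2
row 1: diag=8, rhs=-18; c'=1/8, d'=-9/4
back: M1=-9/4
M: M0=0, M1=-9/4, M2=0
seg 0: a=-4, c=M0/2=0, d=(M1−M0)/(6·3)=-1/8, b=Δ0−h0·(2M0+M1)/6=17/8
seg 1: a=-1, c=M1/2=-9/8, d=(M2−M1)/(6·1)=3/8, b=Δ1−h1·(2M1+M2)/6=-5/4
t_q=9/4 → seg 0, τ=9/4; S=-4+17/8·τ+0·τ²+-1/8·τ³=-329/512

  seg 0: a=-4 b=17/8 c=0 d=-1/8
  seg 1: a=-1 b=-5/4 c=-9/8 d=3/8
S(9/4) = -329/512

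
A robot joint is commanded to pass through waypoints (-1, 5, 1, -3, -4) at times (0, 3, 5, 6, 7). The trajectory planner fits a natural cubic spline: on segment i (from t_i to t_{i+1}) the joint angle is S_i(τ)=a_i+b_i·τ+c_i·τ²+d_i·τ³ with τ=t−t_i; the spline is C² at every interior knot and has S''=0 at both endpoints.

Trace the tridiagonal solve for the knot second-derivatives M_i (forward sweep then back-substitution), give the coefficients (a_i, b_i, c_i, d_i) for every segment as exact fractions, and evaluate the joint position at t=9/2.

  seg 0: a=-1 b=319/107 c=0 d=-35/321
  seg 1: a=5 b=4/107 c=-105/107 d=-2/107
  seg 2: a=1 b=-440/107 c=-117/107 d=129/107
  seg 3: a=-3 b=-287/107 c=270/107 d=-90/107
S(9/2) = 298/107

Δ: Δ0=2, Δ1=-2, Δ2=-4, Δ3=-1
row 1: diag=10, rhs=-24; c'=1/5, d'=-12/5
row 2: denom=6−2·1/5=28/5; d'=(-12−2·-12/5)/(28/5)=-9/7
row 3: denom=4−1·5/28=107/28; d'=(18−1·-9/7)/(107/28)=540/107
back: M3=540/107
back: M2=-9/7−5/28·540/107=-234/107
back: M1=-12/5−1/5·-234/107=-210/107
M: M0=0, M1=-210/107, M2=-234/107, M3=540/107, M4=0
seg 0: a=-1, c=M0/2=0, d=(M1−M0)/(6·3)=-35/321, b=Δ0−h0·(2M0+M1)/6=319/107
seg 1: a=5, c=M1/2=-105/107, d=(M2−M1)/(6·2)=-2/107, b=Δ1−h1·(2M1+M2)/6=4/107
seg 2: a=1, c=M2/2=-117/107, d=(M3−M2)/(6·1)=129/107, b=Δ2−h2·(2M2+M3)/6=-440/107
seg 3: a=-3, c=M3/2=270/107, d=(M4−M3)/(6·1)=-90/107, b=Δ3−h3·(2M3+M4)/6=-287/107
t_q=9/2 → seg 1, τ=3/2; S=5+4/107·τ+-105/107·τ²+-2/107·τ³=298/107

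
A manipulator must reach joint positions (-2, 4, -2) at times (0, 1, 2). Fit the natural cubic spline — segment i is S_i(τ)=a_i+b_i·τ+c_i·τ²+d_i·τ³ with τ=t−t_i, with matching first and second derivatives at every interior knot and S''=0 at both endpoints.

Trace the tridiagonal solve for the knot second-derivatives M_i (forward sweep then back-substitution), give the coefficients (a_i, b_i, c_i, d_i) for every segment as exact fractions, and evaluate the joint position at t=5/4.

  seg 0: a=-2 b=9 c=0 d=-3
  seg 1: a=4 b=0 c=-9 d=3
S(5/4) = 223/64

Δ: Δ0=6, Δ1=-6
row 1: diag=4, rhs=-72; c'=1/4, d'=-18
back: M1=-18
M: M0=0, M1=-18, M2=0
seg 0: a=-2, c=M0/2=0, d=(M1−M0)/(6·1)=-3, b=Δ0−h0·(2M0+M1)/6=9
seg 1: a=4, c=M1/2=-9, d=(M2−M1)/(6·1)=3, b=Δ1−h1·(2M1+M2)/6=0
t_q=5/4 → seg 1, τ=1/4; S=4+0·τ+-9·τ²+3·τ³=223/64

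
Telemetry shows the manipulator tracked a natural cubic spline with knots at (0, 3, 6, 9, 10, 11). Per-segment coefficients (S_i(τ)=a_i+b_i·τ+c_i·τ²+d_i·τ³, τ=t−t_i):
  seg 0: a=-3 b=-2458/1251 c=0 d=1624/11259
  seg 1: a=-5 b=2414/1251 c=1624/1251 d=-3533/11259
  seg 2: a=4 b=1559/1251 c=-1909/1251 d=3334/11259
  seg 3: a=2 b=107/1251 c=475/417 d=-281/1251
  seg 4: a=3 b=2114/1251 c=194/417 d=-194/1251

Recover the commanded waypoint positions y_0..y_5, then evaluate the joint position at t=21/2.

y_0 = S_0(0) = a_0 = -3
y_1 = S_1(0) = a_1 = -5
y_2 = S_2(0) = a_2 = 4
y_3 = S_3(0) = a_3 = 2
y_4 = S_4(0) = a_4 = 3
y_5 = S_4(1) = 5
t_q=21/2 is in segment 4 (τ=1/2); S_4(τ)=6575/1668

y_0=-3 y_1=-5 y_2=4 y_3=2 y_4=3 y_5=5
S(21/2) = 6575/1668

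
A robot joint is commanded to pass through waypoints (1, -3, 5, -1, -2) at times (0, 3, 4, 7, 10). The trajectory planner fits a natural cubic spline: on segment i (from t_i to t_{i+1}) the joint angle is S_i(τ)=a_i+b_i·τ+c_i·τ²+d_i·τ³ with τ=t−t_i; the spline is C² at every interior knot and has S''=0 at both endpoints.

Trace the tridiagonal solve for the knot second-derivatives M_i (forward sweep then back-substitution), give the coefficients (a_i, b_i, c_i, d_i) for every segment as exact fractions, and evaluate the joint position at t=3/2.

  seg 0: a=1 b=-1241/228 c=0 d=937/2052
  seg 1: a=-3 b=785/114 c=937/228 d=-683/228
  seg 2: a=5 b=465/76 c=-278/57 d=55/76
  seg 3: a=-1 b=-137/38 c=373/228 d=-373/2052
S(3/2) = -3419/608

Δ: Δ0=-4/3, Δ1=8, Δ2=-2, Δ3=-1/3
row 1: diag=8, rhs=56; c'=1/8, d'=7
row 2: denom=8−1·1/8=63/8; d'=(-60−1·7)/(63/8)=-536/63
row 3: denom=12−3·8/21=76/7; d'=(10−3·-536/63)/(76/7)=373/114
back: M3=373/114
back: M2=-536/63−8/21·373/114=-556/57
back: M1=7−1/8·-556/57=937/114
M: M0=0, M1=937/114, M2=-556/57, M3=373/114, M4=0
seg 0: a=1, c=M0/2=0, d=(M1−M0)/(6·3)=937/2052, b=Δ0−h0·(2M0+M1)/6=-1241/228
seg 1: a=-3, c=M1/2=937/228, d=(M2−M1)/(6·1)=-683/228, b=Δ1−h1·(2M1+M2)/6=785/114
seg 2: a=5, c=M2/2=-278/57, d=(M3−M2)/(6·3)=55/76, b=Δ2−h2·(2M2+M3)/6=465/76
seg 3: a=-1, c=M3/2=373/228, d=(M4−M3)/(6·3)=-373/2052, b=Δ3−h3·(2M3+M4)/6=-137/38
t_q=3/2 → seg 0, τ=3/2; S=1+-1241/228·τ+0·τ²+937/2052·τ³=-3419/608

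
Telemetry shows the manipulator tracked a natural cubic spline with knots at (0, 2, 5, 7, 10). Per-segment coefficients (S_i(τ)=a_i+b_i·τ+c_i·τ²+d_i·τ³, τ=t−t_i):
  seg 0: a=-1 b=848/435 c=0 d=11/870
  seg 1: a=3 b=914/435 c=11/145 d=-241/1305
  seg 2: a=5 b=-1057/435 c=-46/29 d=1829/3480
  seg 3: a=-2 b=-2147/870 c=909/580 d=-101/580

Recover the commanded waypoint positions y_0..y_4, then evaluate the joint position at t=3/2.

y_0=-1 y_1=3 y_2=5 y_3=-2 y_4=0
S(3/2) = 4563/2320

y_0 = S_0(0) = a_0 = -1
y_1 = S_1(0) = a_1 = 3
y_2 = S_2(0) = a_2 = 5
y_3 = S_3(0) = a_3 = -2
y_4 = S_3(3) = 0
t_q=3/2 is in segment 0 (τ=3/2); S_0(τ)=4563/2320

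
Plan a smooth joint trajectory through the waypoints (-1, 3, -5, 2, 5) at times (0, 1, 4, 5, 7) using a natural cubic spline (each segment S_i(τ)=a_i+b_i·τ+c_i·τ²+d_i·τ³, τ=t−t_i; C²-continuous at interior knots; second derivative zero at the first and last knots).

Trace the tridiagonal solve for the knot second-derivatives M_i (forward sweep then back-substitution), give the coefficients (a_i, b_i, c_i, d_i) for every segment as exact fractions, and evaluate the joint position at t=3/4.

Δ: Δ0=4, Δ1=-8/3, Δ2=7, Δ3=3/2
row 1: diag=8, rhs=-40; c'=3/8, d'=-5
row 2: denom=8−3·3/8=55/8; d'=(58−3·-5)/(55/8)=584/55
row 3: denom=6−1·8/55=322/55; d'=(-33−1·584/55)/(322/55)=-2399/322
back: M3=-2399/322
back: M2=584/55−8/55·-2399/322=1884/161
back: M1=-5−3/8·1884/161=-3023/322
M: M0=0, M1=-3023/322, M2=1884/161, M3=-2399/322, M4=0
seg 0: a=-1, c=M0/2=0, d=(M1−M0)/(6·1)=-3023/1932, b=Δ0−h0·(2M0+M1)/6=10751/1932
seg 1: a=3, c=M1/2=-3023/644, d=(M2−M1)/(6·3)=6791/5796, b=Δ1−h1·(2M1+M2)/6=841/966
seg 2: a=-5, c=M2/2=942/161, d=(M3−M2)/(6·1)=-881/276, b=Δ2−h2·(2M2+M3)/6=8387/1932
seg 3: a=2, c=M3/2=-2399/644, d=(M4−M3)/(6·2)=2399/3864, b=Δ3−h3·(2M3+M4)/6=6247/966
t_q=3/4 → seg 0, τ=3/4; S=-1+10751/1932·τ+0·τ²+-3023/1932·τ³=14799/5888

  seg 0: a=-1 b=10751/1932 c=0 d=-3023/1932
  seg 1: a=3 b=841/966 c=-3023/644 d=6791/5796
  seg 2: a=-5 b=8387/1932 c=942/161 d=-881/276
  seg 3: a=2 b=6247/966 c=-2399/644 d=2399/3864
S(3/4) = 14799/5888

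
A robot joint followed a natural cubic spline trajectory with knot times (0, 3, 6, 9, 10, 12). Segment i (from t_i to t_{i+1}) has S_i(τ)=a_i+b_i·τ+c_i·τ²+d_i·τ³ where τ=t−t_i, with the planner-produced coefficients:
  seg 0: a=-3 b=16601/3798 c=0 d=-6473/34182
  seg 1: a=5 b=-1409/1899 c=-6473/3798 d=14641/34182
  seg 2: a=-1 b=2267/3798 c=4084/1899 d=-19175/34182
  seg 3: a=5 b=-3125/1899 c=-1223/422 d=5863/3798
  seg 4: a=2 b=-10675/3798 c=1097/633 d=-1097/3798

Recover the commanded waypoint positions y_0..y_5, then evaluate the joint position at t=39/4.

y_0=-3 y_1=5 y_2=-1 y_3=5 y_4=2 y_5=1
S(39/4) = 225803/81024

y_0 = S_0(0) = a_0 = -3
y_1 = S_1(0) = a_1 = 5
y_2 = S_2(0) = a_2 = -1
y_3 = S_3(0) = a_3 = 5
y_4 = S_4(0) = a_4 = 2
y_5 = S_4(2) = 1
t_q=39/4 is in segment 3 (τ=3/4); S_3(τ)=225803/81024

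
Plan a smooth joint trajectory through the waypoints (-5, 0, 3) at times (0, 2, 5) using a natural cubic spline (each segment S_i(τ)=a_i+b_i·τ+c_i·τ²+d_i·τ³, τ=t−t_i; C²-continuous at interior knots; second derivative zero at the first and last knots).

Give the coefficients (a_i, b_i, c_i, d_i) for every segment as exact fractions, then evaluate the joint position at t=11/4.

  seg 0: a=-5 b=14/5 c=0 d=-3/40
  seg 1: a=0 b=19/10 c=-9/20 d=1/20
S(11/4) = 1527/1280

Δ: Δ0=5/2, Δ1=1
row 1: diag=10, rhs=-9; c'=3/10, d'=-9/10
back: M1=-9/10
M: M0=0, M1=-9/10, M2=0
seg 0: a=-5, c=M0/2=0, d=(M1−M0)/(6·2)=-3/40, b=Δ0−h0·(2M0+M1)/6=14/5
seg 1: a=0, c=M1/2=-9/20, d=(M2−M1)/(6·3)=1/20, b=Δ1−h1·(2M1+M2)/6=19/10
t_q=11/4 → seg 1, τ=3/4; S=0+19/10·τ+-9/20·τ²+1/20·τ³=1527/1280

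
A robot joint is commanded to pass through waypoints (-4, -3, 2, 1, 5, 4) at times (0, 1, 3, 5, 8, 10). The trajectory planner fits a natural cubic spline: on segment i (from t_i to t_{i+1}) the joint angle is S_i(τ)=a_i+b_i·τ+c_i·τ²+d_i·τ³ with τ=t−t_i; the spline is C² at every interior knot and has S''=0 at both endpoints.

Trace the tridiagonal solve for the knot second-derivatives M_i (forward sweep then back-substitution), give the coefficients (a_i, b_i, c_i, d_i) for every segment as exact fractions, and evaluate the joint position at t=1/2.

  seg 0: a=-4 b=1568/2823 c=0 d=1255/2823
  seg 1: a=-3 b=5333/2823 c=1255/941 d=-11611/22584
  seg 2: a=2 b=5953/5646 c=-6591/3764 d=10997/22584
  seg 3: a=1 b=-301/2823 c=2203/1882 d=-3899/16938
  seg 4: a=5 b=3961/5646 c=-848/941 d=424/2823
S(1/2) = -27603/7528

Δ: Δ0=1, Δ1=5/2, Δ2=-1/2, Δ3=4/3, Δ4=-1/2
row 1: diag=6, rhs=9; c'=1/3, d'=3/2
row 2: denom=8−2·1/3=22/3; d'=(-18−2·3/2)/(22/3)=-63/22
row 3: denom=10−2·3/11=104/11; d'=(11−2·-63/22)/(104/11)=23/13
row 4: denom=10−3·33/104=941/104; d'=(-11−3·23/13)/(941/104)=-1696/941
back: M4=-1696/941
back: M3=23/13−33/104·-1696/941=2203/941
back: M2=-63/22−3/11·2203/941=-6591/1882
back: M1=3/2−1/3·-6591/1882=2510/941
M: M0=0, M1=2510/941, M2=-6591/1882, M3=2203/941, M4=-1696/941, M5=0
seg 0: a=-4, c=M0/2=0, d=(M1−M0)/(6·1)=1255/2823, b=Δ0−h0·(2M0+M1)/6=1568/2823
seg 1: a=-3, c=M1/2=1255/941, d=(M2−M1)/(6·2)=-11611/22584, b=Δ1−h1·(2M1+M2)/6=5333/2823
seg 2: a=2, c=M2/2=-6591/3764, d=(M3−M2)/(6·2)=10997/22584, b=Δ2−h2·(2M2+M3)/6=5953/5646
seg 3: a=1, c=M3/2=2203/1882, d=(M4−M3)/(6·3)=-3899/16938, b=Δ3−h3·(2M3+M4)/6=-301/2823
seg 4: a=5, c=M4/2=-848/941, d=(M5−M4)/(6·2)=424/2823, b=Δ4−h4·(2M4+M5)/6=3961/5646
t_q=1/2 → seg 0, τ=1/2; S=-4+1568/2823·τ+0·τ²+1255/2823·τ³=-27603/7528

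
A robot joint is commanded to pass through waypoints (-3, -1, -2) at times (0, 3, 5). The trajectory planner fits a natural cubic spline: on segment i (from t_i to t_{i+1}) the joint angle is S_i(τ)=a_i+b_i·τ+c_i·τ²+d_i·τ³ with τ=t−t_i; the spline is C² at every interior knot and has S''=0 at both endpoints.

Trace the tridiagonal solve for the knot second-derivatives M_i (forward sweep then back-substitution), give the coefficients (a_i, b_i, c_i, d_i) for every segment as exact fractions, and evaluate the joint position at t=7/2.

  seg 0: a=-3 b=61/60 c=0 d=-7/180
  seg 1: a=-1 b=-1/30 c=-7/20 d=7/120
S(7/2) = -351/320

Δ: Δ0=2/3, Δ1=-1/2
row 1: diag=10, rhs=-7; c'=1/5, d'=-7/10
back: M1=-7/10
M: M0=0, M1=-7/10, M2=0
seg 0: a=-3, c=M0/2=0, d=(M1−M0)/(6·3)=-7/180, b=Δ0−h0·(2M0+M1)/6=61/60
seg 1: a=-1, c=M1/2=-7/20, d=(M2−M1)/(6·2)=7/120, b=Δ1−h1·(2M1+M2)/6=-1/30
t_q=7/2 → seg 1, τ=1/2; S=-1+-1/30·τ+-7/20·τ²+7/120·τ³=-351/320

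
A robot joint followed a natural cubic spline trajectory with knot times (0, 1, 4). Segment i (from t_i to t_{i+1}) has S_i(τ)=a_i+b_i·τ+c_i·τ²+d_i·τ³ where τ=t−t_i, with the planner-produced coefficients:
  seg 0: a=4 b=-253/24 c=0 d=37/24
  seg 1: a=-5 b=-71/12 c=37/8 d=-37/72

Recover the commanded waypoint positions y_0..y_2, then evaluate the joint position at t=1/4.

y_0=4 y_1=-5 y_2=5
S(1/4) = 711/512

y_0 = S_0(0) = a_0 = 4
y_1 = S_1(0) = a_1 = -5
y_2 = S_1(3) = 5
t_q=1/4 is in segment 0 (τ=1/4); S_0(τ)=711/512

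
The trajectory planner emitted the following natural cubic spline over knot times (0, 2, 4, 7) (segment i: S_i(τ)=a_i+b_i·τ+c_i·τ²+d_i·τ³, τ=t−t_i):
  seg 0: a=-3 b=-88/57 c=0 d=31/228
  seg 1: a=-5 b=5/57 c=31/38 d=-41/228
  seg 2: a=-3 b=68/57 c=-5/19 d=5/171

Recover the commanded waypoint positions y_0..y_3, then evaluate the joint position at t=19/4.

y_0 = S_0(0) = a_0 = -3
y_1 = S_1(0) = a_1 = -5
y_2 = S_2(0) = a_2 = -3
y_3 = S_2(3) = -1
t_q=19/4 is in segment 2 (τ=3/4); S_2(τ)=-2725/1216

y_0=-3 y_1=-5 y_2=-3 y_3=-1
S(19/4) = -2725/1216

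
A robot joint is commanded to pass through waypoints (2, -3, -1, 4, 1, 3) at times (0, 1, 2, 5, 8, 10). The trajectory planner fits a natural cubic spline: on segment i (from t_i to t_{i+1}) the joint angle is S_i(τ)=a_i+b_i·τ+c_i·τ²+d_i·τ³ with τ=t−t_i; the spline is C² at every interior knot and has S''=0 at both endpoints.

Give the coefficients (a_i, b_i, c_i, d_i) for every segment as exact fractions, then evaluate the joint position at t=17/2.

  seg 0: a=2 b=-1610/237 c=0 d=425/237
  seg 1: a=-3 b=-335/237 c=425/79 d=-466/237
  seg 2: a=-1 b=817/237 c=-41/79 d=-53/2133
  seg 3: a=4 b=-80/237 c=-176/237 d=371/2133
  seg 4: a=1 b=-23/237 c=65/79 d=-65/474
S(17/2) = 1441/1264

Δ: Δ0=-5, Δ1=2, Δ2=5/3, Δ3=-1, Δ4=1
row 1: diag=4, rhs=42; c'=1/4, d'=21/2
row 2: denom=8−1·1/4=31/4; d'=(-2−1·21/2)/(31/4)=-50/31
row 3: denom=12−3·12/31=336/31; d'=(-16−3·-50/31)/(336/31)=-173/168
row 4: denom=10−3·31/112=1027/112; d'=(12−3·-173/168)/(1027/112)=130/79
back: M4=130/79
back: M3=-173/168−31/112·130/79=-352/237
back: M2=-50/31−12/31·-352/237=-82/79
back: M1=21/2−1/4·-82/79=850/79
M: M0=0, M1=850/79, M2=-82/79, M3=-352/237, M4=130/79, M5=0
seg 0: a=2, c=M0/2=0, d=(M1−M0)/(6·1)=425/237, b=Δ0−h0·(2M0+M1)/6=-1610/237
seg 1: a=-3, c=M1/2=425/79, d=(M2−M1)/(6·1)=-466/237, b=Δ1−h1·(2M1+M2)/6=-335/237
seg 2: a=-1, c=M2/2=-41/79, d=(M3−M2)/(6·3)=-53/2133, b=Δ2−h2·(2M2+M3)/6=817/237
seg 3: a=4, c=M3/2=-176/237, d=(M4−M3)/(6·3)=371/2133, b=Δ3−h3·(2M3+M4)/6=-80/237
seg 4: a=1, c=M4/2=65/79, d=(M5−M4)/(6·2)=-65/474, b=Δ4−h4·(2M4+M5)/6=-23/237
t_q=17/2 → seg 4, τ=1/2; S=1+-23/237·τ+65/79·τ²+-65/474·τ³=1441/1264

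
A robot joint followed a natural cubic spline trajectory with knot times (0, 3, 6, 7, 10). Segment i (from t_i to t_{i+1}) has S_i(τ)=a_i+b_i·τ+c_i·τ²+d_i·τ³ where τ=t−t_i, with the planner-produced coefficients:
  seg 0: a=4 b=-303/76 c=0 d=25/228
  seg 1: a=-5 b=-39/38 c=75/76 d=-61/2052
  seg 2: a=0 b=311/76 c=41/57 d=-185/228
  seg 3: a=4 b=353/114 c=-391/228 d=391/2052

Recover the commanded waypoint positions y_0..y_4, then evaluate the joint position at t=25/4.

y_0=4 y_1=-5 y_2=0 y_3=4 y_4=3
S(25/4) = 5133/4864

y_0 = S_0(0) = a_0 = 4
y_1 = S_1(0) = a_1 = -5
y_2 = S_2(0) = a_2 = 0
y_3 = S_3(0) = a_3 = 4
y_4 = S_3(3) = 3
t_q=25/4 is in segment 2 (τ=1/4); S_2(τ)=5133/4864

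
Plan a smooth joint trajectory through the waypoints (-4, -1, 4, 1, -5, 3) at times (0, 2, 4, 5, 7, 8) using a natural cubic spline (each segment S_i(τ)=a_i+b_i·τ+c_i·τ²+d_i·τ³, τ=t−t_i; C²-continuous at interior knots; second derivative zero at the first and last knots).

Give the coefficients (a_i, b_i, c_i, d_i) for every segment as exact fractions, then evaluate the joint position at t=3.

  seg 0: a=-4 b=263/340 c=0 d=247/1360
  seg 1: a=-1 b=251/85 c=741/680 d=-179/272
  seg 2: a=4 b=-199/340 c=-243/85 d=151/340
  seg 3: a=1 b=-169/34 c=-519/340 d=427/340
  seg 4: a=-5 b=679/170 c=2043/340 d=-681/340
S(3) = 3243/1360

Δ: Δ0=3/2, Δ1=5/2, Δ2=-3, Δ3=-3, Δ4=8
row 1: diag=8, rhs=6; c'=1/4, d'=3/4
row 2: denom=6−2·1/4=11/2; d'=(-33−2·3/4)/(11/2)=-69/11
row 3: denom=6−1·2/11=64/11; d'=(0−1·-69/11)/(64/11)=69/64
row 4: denom=6−2·11/32=85/16; d'=(66−2·69/64)/(85/16)=2043/170
back: M4=2043/170
back: M3=69/64−11/32·2043/170=-519/170
back: M2=-69/11−2/11·-519/170=-486/85
back: M1=3/4−1/4·-486/85=741/340
M: M0=0, M1=741/340, M2=-486/85, M3=-519/170, M4=2043/170, M5=0
seg 0: a=-4, c=M0/2=0, d=(M1−M0)/(6·2)=247/1360, b=Δ0−h0·(2M0+M1)/6=263/340
seg 1: a=-1, c=M1/2=741/680, d=(M2−M1)/(6·2)=-179/272, b=Δ1−h1·(2M1+M2)/6=251/85
seg 2: a=4, c=M2/2=-243/85, d=(M3−M2)/(6·1)=151/340, b=Δ2−h2·(2M2+M3)/6=-199/340
seg 3: a=1, c=M3/2=-519/340, d=(M4−M3)/(6·2)=427/340, b=Δ3−h3·(2M3+M4)/6=-169/34
seg 4: a=-5, c=M4/2=2043/340, d=(M5−M4)/(6·1)=-681/340, b=Δ4−h4·(2M4+M5)/6=679/170
t_q=3 → seg 1, τ=1; S=-1+251/85·τ+741/680·τ²+-179/272·τ³=3243/1360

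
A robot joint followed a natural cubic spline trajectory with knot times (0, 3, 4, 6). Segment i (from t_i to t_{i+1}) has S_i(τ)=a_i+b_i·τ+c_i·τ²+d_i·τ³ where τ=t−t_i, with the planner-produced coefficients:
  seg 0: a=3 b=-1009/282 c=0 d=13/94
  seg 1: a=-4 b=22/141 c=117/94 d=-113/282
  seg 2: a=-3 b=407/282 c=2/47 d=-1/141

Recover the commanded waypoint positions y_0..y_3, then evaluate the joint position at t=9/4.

y_0 = S_0(0) = a_0 = 3
y_1 = S_1(0) = a_1 = -4
y_2 = S_2(0) = a_2 = -3
y_3 = S_2(2) = 0
t_q=9/4 is in segment 0 (τ=9/4); S_0(τ)=-20907/6016

y_0=3 y_1=-4 y_2=-3 y_3=0
S(9/4) = -20907/6016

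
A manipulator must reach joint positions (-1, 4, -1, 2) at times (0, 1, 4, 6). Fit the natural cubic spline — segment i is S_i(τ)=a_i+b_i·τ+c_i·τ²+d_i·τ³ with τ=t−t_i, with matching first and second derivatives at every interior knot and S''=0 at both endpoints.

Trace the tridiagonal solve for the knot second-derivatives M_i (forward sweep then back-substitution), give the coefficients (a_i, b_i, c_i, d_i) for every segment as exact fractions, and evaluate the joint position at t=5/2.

  seg 0: a=-1 b=2587/426 c=0 d=-457/426
  seg 1: a=4 b=608/213 c=-457/142 d=81/142
  seg 2: a=-1 b=-449/426 c=136/71 d=-68/213
S(5/2) = 3369/1136

Δ: Δ0=5, Δ1=-5/3, Δ2=3/2
row 1: diag=8, rhs=-40; c'=3/8, d'=-5
row 2: denom=10−3·3/8=71/8; d'=(19−3·-5)/(71/8)=272/71
back: M2=272/71
back: M1=-5−3/8·272/71=-457/71
M: M0=0, M1=-457/71, M2=272/71, M3=0
seg 0: a=-1, c=M0/2=0, d=(M1−M0)/(6·1)=-457/426, b=Δ0−h0·(2M0+M1)/6=2587/426
seg 1: a=4, c=M1/2=-457/142, d=(M2−M1)/(6·3)=81/142, b=Δ1−h1·(2M1+M2)/6=608/213
seg 2: a=-1, c=M2/2=136/71, d=(M3−M2)/(6·2)=-68/213, b=Δ2−h2·(2M2+M3)/6=-449/426
t_q=5/2 → seg 1, τ=3/2; S=4+608/213·τ+-457/142·τ²+81/142·τ³=3369/1136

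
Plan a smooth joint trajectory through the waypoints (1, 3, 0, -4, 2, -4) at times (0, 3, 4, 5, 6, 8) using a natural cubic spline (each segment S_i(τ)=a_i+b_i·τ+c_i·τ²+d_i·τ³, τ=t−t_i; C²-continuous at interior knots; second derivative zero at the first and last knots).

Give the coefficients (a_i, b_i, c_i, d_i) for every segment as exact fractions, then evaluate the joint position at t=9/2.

Δ: Δ0=2/3, Δ1=-3, Δ2=-4, Δ3=6, Δ4=-3
row 1: diag=8, rhs=-22; c'=1/8, d'=-11/4
row 2: denom=4−1·1/8=31/8; d'=(-6−1·-11/4)/(31/8)=-26/31
row 3: denom=4−1·8/31=116/31; d'=(60−1·-26/31)/(116/31)=943/58
row 4: denom=6−1·31/116=665/116; d'=(-54−1·943/58)/(665/116)=-1630/133
back: M4=-1630/133
back: M3=943/58−31/116·-1630/133=2598/133
back: M2=-26/31−8/31·2598/133=-782/133
back: M1=-11/4−1/8·-782/133=-268/133
M: M0=0, M1=-268/133, M2=-782/133, M3=2598/133, M4=-1630/133, M5=0
seg 0: a=1, c=M0/2=0, d=(M1−M0)/(6·3)=-134/1197, b=Δ0−h0·(2M0+M1)/6=668/399
seg 1: a=3, c=M1/2=-134/133, d=(M2−M1)/(6·1)=-257/399, b=Δ1−h1·(2M1+M2)/6=-538/399
seg 2: a=0, c=M2/2=-391/133, d=(M3−M2)/(6·1)=1690/399, b=Δ2−h2·(2M2+M3)/6=-2113/399
seg 3: a=-4, c=M3/2=1299/133, d=(M4−M3)/(6·1)=-302/57, b=Δ3−h3·(2M3+M4)/6=611/399
seg 4: a=2, c=M4/2=-815/133, d=(M5−M4)/(6·2)=815/798, b=Δ4−h4·(2M4+M5)/6=2063/399
t_q=9/2 → seg 2, τ=1/2; S=0+-2113/399·τ+-391/133·τ²+1690/399·τ³=-759/266

  seg 0: a=1 b=668/399 c=0 d=-134/1197
  seg 1: a=3 b=-538/399 c=-134/133 d=-257/399
  seg 2: a=0 b=-2113/399 c=-391/133 d=1690/399
  seg 3: a=-4 b=611/399 c=1299/133 d=-302/57
  seg 4: a=2 b=2063/399 c=-815/133 d=815/798
S(9/2) = -759/266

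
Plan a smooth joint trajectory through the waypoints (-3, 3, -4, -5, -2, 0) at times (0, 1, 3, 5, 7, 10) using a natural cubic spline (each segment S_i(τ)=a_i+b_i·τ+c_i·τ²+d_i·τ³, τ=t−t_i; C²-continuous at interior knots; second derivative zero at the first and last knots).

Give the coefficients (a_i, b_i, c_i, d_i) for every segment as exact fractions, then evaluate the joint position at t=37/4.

Δ: Δ0=6, Δ1=-7/2, Δ2=-1/2, Δ3=3/2, Δ4=2/3
row 1: diag=6, rhs=-57; c'=1/3, d'=-19/2
row 2: denom=8−2·1/3=22/3; d'=(18−2·-19/2)/(22/3)=111/22
row 3: denom=8−2·3/11=82/11; d'=(12−2·111/22)/(82/11)=21/82
row 4: denom=10−2·11/41=388/41; d'=(-5−2·21/82)/(388/41)=-113/194
back: M4=-113/194
back: M3=21/82−11/41·-113/194=40/97
back: M2=111/22−3/11·40/97=957/194
back: M1=-19/2−1/3·957/194=-1081/97
M: M0=0, M1=-1081/97, M2=957/194, M3=40/97, M4=-113/194, M5=0
seg 0: a=-3, c=M0/2=0, d=(M1−M0)/(6·1)=-1081/582, b=Δ0−h0·(2M0+M1)/6=4573/582
seg 1: a=3, c=M1/2=-1081/194, d=(M2−M1)/(6·2)=3119/2328, b=Δ1−h1·(2M1+M2)/6=665/291
seg 2: a=-4, c=M2/2=957/388, d=(M3−M2)/(6·2)=-877/2328, b=Δ2−h2·(2M2+M3)/6=-2285/582
seg 3: a=-5, c=M3/2=20/97, d=(M4−M3)/(6·2)=-193/2328, b=Δ3−h3·(2M3+M4)/6=413/291
seg 4: a=-2, c=M4/2=-113/388, d=(M5−M4)/(6·3)=113/3492, b=Δ4−h4·(2M4+M5)/6=727/582
t_q=37/4 → seg 4, τ=9/4; S=-2+727/582·τ+-113/388·τ²+113/3492·τ³=-7331/24832

  seg 0: a=-3 b=4573/582 c=0 d=-1081/582
  seg 1: a=3 b=665/291 c=-1081/194 d=3119/2328
  seg 2: a=-4 b=-2285/582 c=957/388 d=-877/2328
  seg 3: a=-5 b=413/291 c=20/97 d=-193/2328
  seg 4: a=-2 b=727/582 c=-113/388 d=113/3492
S(37/4) = -7331/24832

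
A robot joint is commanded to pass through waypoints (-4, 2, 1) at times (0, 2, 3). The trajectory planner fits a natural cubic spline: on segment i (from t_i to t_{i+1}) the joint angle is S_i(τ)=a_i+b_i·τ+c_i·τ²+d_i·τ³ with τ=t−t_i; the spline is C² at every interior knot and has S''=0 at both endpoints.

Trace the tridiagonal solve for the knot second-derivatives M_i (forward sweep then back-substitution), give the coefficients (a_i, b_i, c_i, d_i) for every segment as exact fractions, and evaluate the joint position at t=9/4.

Δ: Δ0=3, Δ1=-1
row 1: diag=6, rhs=-24; c'=1/6, d'=-4
back: M1=-4
M: M0=0, M1=-4, M2=0
seg 0: a=-4, c=M0/2=0, d=(M1−M0)/(6·2)=-1/3, b=Δ0−h0·(2M0+M1)/6=13/3
seg 1: a=2, c=M1/2=-2, d=(M2−M1)/(6·1)=2/3, b=Δ1−h1·(2M1+M2)/6=1/3
t_q=9/4 → seg 1, τ=1/4; S=2+1/3·τ+-2·τ²+2/3·τ³=63/32

  seg 0: a=-4 b=13/3 c=0 d=-1/3
  seg 1: a=2 b=1/3 c=-2 d=2/3
S(9/4) = 63/32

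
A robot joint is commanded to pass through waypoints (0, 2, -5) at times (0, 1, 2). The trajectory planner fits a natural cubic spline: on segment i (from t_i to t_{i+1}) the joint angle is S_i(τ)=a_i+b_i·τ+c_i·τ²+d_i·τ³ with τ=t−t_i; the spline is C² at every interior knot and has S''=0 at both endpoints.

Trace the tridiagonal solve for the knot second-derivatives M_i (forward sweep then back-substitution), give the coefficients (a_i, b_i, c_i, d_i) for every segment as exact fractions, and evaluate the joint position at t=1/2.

  seg 0: a=0 b=17/4 c=0 d=-9/4
  seg 1: a=2 b=-5/2 c=-27/4 d=9/4
S(1/2) = 59/32

Δ: Δ0=2, Δ1=-7
row 1: diag=4, rhs=-54; c'=1/4, d'=-27/2
back: M1=-27/2
M: M0=0, M1=-27/2, M2=0
seg 0: a=0, c=M0/2=0, d=(M1−M0)/(6·1)=-9/4, b=Δ0−h0·(2M0+M1)/6=17/4
seg 1: a=2, c=M1/2=-27/4, d=(M2−M1)/(6·1)=9/4, b=Δ1−h1·(2M1+M2)/6=-5/2
t_q=1/2 → seg 0, τ=1/2; S=0+17/4·τ+0·τ²+-9/4·τ³=59/32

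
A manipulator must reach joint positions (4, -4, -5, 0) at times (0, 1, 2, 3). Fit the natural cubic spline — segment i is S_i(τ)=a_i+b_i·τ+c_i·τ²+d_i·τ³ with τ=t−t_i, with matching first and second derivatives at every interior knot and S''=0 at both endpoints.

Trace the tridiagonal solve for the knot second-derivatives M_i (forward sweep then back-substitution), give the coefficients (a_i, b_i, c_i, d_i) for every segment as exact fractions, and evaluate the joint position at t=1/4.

  seg 0: a=4 b=-142/15 c=0 d=22/15
  seg 1: a=-4 b=-76/15 c=22/5 d=-1/3
  seg 2: a=-5 b=41/15 c=17/5 d=-17/15
S(1/4) = 53/32

Δ: Δ0=-8, Δ1=-1, Δ2=5
row 1: diag=4, rhs=42; c'=1/4, d'=21/2
row 2: denom=4−1·1/4=15/4; d'=(36−1·21/2)/(15/4)=34/5
back: M2=34/5
back: M1=21/2−1/4·34/5=44/5
M: M0=0, M1=44/5, M2=34/5, M3=0
seg 0: a=4, c=M0/2=0, d=(M1−M0)/(6·1)=22/15, b=Δ0−h0·(2M0+M1)/6=-142/15
seg 1: a=-4, c=M1/2=22/5, d=(M2−M1)/(6·1)=-1/3, b=Δ1−h1·(2M1+M2)/6=-76/15
seg 2: a=-5, c=M2/2=17/5, d=(M3−M2)/(6·1)=-17/15, b=Δ2−h2·(2M2+M3)/6=41/15
t_q=1/4 → seg 0, τ=1/4; S=4+-142/15·τ+0·τ²+22/15·τ³=53/32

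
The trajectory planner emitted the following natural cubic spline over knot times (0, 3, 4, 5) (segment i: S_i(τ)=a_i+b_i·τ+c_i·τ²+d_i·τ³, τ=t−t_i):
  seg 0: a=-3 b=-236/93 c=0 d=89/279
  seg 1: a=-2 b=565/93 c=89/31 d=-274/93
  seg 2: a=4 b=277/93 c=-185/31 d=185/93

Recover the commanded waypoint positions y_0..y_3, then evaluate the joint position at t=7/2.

y_0=-3 y_1=-2 y_2=4 y_3=3
S(7/2) = 43/31

y_0 = S_0(0) = a_0 = -3
y_1 = S_1(0) = a_1 = -2
y_2 = S_2(0) = a_2 = 4
y_3 = S_2(1) = 3
t_q=7/2 is in segment 1 (τ=1/2); S_1(τ)=43/31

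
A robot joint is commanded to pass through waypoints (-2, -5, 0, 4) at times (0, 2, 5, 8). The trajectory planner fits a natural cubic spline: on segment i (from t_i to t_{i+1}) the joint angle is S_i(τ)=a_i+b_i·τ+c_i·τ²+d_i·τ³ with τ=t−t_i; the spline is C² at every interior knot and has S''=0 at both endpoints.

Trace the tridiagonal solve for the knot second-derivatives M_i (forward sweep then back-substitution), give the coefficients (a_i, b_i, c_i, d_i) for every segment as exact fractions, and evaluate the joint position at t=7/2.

  seg 0: a=-2 b=-163/74 c=0 d=13/74
  seg 1: a=-5 b=-7/74 c=39/37 d=-311/1998
  seg 2: a=0 b=75/37 c=-77/222 d=77/1998
S(7/2) = -1951/592

Δ: Δ0=-3/2, Δ1=5/3, Δ2=4/3
row 1: diag=10, rhs=19; c'=3/10, d'=19/10
row 2: denom=12−3·3/10=111/10; d'=(-2−3·19/10)/(111/10)=-77/111
back: M2=-77/111
back: M1=19/10−3/10·-77/111=78/37
M: M0=0, M1=78/37, M2=-77/111, M3=0
seg 0: a=-2, c=M0/2=0, d=(M1−M0)/(6·2)=13/74, b=Δ0−h0·(2M0+M1)/6=-163/74
seg 1: a=-5, c=M1/2=39/37, d=(M2−M1)/(6·3)=-311/1998, b=Δ1−h1·(2M1+M2)/6=-7/74
seg 2: a=0, c=M2/2=-77/222, d=(M3−M2)/(6·3)=77/1998, b=Δ2−h2·(2M2+M3)/6=75/37
t_q=7/2 → seg 1, τ=3/2; S=-5+-7/74·τ+39/37·τ²+-311/1998·τ³=-1951/592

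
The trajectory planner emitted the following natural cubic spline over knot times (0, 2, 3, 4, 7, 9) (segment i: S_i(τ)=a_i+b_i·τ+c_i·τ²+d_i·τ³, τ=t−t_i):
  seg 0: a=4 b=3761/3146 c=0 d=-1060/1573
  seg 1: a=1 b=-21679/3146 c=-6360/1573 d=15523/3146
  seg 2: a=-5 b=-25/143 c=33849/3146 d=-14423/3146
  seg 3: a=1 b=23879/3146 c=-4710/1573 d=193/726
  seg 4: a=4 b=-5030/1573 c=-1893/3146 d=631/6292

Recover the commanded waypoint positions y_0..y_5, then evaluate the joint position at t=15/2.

y_0 = S_0(0) = a_0 = 4
y_1 = S_1(0) = a_1 = 1
y_2 = S_2(0) = a_2 = -5
y_3 = S_3(0) = a_3 = 1
y_4 = S_4(0) = a_4 = 4
y_5 = S_4(2) = -4
t_q=15/2 is in segment 4 (τ=1/2); S_4(τ)=113923/50336

y_0=4 y_1=1 y_2=-5 y_3=1 y_4=4 y_5=-4
S(15/2) = 113923/50336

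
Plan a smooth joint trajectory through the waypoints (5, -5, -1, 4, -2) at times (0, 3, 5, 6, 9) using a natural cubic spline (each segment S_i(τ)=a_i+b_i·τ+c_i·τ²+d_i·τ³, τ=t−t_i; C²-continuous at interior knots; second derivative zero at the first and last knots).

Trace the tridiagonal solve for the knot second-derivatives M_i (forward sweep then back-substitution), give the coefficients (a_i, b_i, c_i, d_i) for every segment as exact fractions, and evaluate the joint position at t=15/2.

  seg 0: a=5 b=-1013/219 c=0 d=283/1971
  seg 1: a=-5 b=-164/219 c=283/219 d=3/73
  seg 2: a=-1 b=1076/219 c=337/219 d=-106/73
  seg 3: a=4 b=796/219 c=-617/219 d=617/1971
S(15/2) = 2435/584

Δ: Δ0=-10/3, Δ1=2, Δ2=5, Δ3=-2
row 1: diag=10, rhs=32; c'=1/5, d'=16/5
row 2: denom=6−2·1/5=28/5; d'=(18−2·16/5)/(28/5)=29/14
row 3: denom=8−1·5/28=219/28; d'=(-42−1·29/14)/(219/28)=-1234/219
back: M3=-1234/219
back: M2=29/14−5/28·-1234/219=674/219
back: M1=16/5−1/5·674/219=566/219
M: M0=0, M1=566/219, M2=674/219, M3=-1234/219, M4=0
seg 0: a=5, c=M0/2=0, d=(M1−M0)/(6·3)=283/1971, b=Δ0−h0·(2M0+M1)/6=-1013/219
seg 1: a=-5, c=M1/2=283/219, d=(M2−M1)/(6·2)=3/73, b=Δ1−h1·(2M1+M2)/6=-164/219
seg 2: a=-1, c=M2/2=337/219, d=(M3−M2)/(6·1)=-106/73, b=Δ2−h2·(2M2+M3)/6=1076/219
seg 3: a=4, c=M3/2=-617/219, d=(M4−M3)/(6·3)=617/1971, b=Δ3−h3·(2M3+M4)/6=796/219
t_q=15/2 → seg 3, τ=3/2; S=4+796/219·τ+-617/219·τ²+617/1971·τ³=2435/584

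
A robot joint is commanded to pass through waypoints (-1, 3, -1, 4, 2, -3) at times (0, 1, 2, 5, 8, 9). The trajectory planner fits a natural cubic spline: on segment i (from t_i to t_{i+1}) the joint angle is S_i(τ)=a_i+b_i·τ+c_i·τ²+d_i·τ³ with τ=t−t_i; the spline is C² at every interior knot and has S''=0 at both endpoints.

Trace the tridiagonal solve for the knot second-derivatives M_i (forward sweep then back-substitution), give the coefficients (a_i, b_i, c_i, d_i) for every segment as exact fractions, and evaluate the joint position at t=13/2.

Δ: Δ0=4, Δ1=-4, Δ2=5/3, Δ3=-2/3, Δ4=-5
row 1: diag=4, rhs=-48; c'=1/4, d'=-12
row 2: denom=8−1·1/4=31/4; d'=(34−1·-12)/(31/4)=184/31
row 3: denom=12−3·12/31=336/31; d'=(-14−3·184/31)/(336/31)=-493/168
row 4: denom=8−3·31/112=803/112; d'=(-26−3·-493/168)/(803/112)=-1926/803
back: M4=-1926/803
back: M3=-493/168−31/112·-1926/803=-5470/2409
back: M2=184/31−12/31·-5470/2409=5472/803
back: M1=-12−1/4·5472/803=-11004/803
M: M0=0, M1=-11004/803, M2=5472/803, M3=-5470/2409, M4=-1926/803, M5=0
seg 0: a=-1, c=M0/2=0, d=(M1−M0)/(6·1)=-1834/803, b=Δ0−h0·(2M0+M1)/6=5046/803
seg 1: a=3, c=M1/2=-5502/803, d=(M2−M1)/(6·1)=2746/803, b=Δ1−h1·(2M1+M2)/6=-456/803
seg 2: a=-1, c=M2/2=2736/803, d=(M3−M2)/(6·3)=-10943/21681, b=Δ2−h2·(2M2+M3)/6=-3222/803
seg 3: a=4, c=M3/2=-2735/2409, d=(M4−M3)/(6·3)=-14/1971, b=Δ3−h3·(2M3+M4)/6=2251/803
seg 4: a=2, c=M4/2=-963/803, d=(M5−M4)/(6·1)=321/803, b=Δ4−h4·(2M4+M5)/6=-3373/803
t_q=13/2 → seg 3, τ=3/2; S=4+2251/803·τ+-2735/2409·τ²+-14/1971·τ³=4518/803

  seg 0: a=-1 b=5046/803 c=0 d=-1834/803
  seg 1: a=3 b=-456/803 c=-5502/803 d=2746/803
  seg 2: a=-1 b=-3222/803 c=2736/803 d=-10943/21681
  seg 3: a=4 b=2251/803 c=-2735/2409 d=-14/1971
  seg 4: a=2 b=-3373/803 c=-963/803 d=321/803
S(13/2) = 4518/803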